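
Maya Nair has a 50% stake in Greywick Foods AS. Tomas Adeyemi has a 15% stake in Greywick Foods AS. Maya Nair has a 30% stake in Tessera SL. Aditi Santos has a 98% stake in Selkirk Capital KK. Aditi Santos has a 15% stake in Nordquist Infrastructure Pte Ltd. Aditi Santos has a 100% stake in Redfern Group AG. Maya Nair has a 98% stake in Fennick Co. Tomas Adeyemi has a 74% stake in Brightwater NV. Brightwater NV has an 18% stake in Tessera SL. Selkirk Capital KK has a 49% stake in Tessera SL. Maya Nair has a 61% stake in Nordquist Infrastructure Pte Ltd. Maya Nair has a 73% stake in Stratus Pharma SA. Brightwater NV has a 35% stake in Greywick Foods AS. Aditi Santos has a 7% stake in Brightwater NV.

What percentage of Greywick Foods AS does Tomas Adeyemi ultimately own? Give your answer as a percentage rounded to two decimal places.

40.90%

Tomas reaches Greywick along 2 paths.
Direct stake: 15% = 15%.
Via Brightwater: 74% × 35% = 25.9%.
Total: 15% + 25.9% = 40.9%.
Rounded: 40.90%.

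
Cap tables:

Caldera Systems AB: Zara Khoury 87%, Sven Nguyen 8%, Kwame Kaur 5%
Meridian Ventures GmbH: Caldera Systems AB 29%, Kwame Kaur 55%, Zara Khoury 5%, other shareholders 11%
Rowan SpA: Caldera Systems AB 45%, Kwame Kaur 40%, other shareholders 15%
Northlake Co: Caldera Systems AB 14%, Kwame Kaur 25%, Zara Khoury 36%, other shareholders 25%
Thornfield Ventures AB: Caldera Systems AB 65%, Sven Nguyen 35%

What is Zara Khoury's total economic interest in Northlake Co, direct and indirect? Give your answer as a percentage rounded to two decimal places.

48.18%

Zara reaches Northlake along 2 paths.
Via Caldera: 87% × 14% = 12.18%.
Direct stake: 36% = 36%.
Total: 12.18% + 36% = 48.18%.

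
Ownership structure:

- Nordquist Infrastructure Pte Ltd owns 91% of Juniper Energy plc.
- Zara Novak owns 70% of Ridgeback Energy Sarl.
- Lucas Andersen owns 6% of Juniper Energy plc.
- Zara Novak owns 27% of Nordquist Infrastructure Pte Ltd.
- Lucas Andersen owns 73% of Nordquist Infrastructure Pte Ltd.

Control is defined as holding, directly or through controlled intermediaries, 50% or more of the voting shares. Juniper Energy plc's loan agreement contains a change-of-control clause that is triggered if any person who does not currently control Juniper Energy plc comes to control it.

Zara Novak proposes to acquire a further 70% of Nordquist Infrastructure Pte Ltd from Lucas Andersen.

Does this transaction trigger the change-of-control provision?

The purchase adds only to Zara's holdings (Lucas's stake shrinks), so Zara is the only person who could newly come to control Juniper.
Zara holds 70% of Ridgeback, so Zara controls Ridgeback.
Neither Zara nor any entity Zara controls holds any voting interest in Juniper.
So before the transaction, Zara does not control Juniper.
After the purchase, Zara's direct stake in Nordquist rises to 27% + 70% = 97%, and Lucas's stake falls to 3%.
Zara holds 97% of Nordquist, so Zara controls Nordquist.
Nordquist holds 91% of Juniper, so Zara controls Juniper.
Zara did not control Juniper before and does after, so the clause is triggered.

Yes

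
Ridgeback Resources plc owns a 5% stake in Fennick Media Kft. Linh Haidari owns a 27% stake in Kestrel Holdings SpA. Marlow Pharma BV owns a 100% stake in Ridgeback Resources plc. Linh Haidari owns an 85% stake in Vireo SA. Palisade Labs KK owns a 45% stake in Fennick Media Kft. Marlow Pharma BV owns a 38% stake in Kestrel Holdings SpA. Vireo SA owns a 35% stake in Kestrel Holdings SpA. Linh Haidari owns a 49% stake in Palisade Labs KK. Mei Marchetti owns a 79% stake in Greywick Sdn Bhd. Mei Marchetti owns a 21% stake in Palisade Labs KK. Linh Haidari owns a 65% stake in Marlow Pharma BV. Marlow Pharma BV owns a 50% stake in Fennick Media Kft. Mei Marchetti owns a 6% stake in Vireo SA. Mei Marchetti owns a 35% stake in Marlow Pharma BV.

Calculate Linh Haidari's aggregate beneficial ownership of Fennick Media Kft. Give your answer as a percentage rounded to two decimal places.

Linh reaches Fennick along 3 paths.
Via Marlow: 65% × 50% = 32.5%.
Via Marlow → Ridgeback: 65% × 100% × 5% = 3.25%.
Via Palisade: 49% × 45% = 22.05%.
Total: 32.5% + 3.25% + 22.05% = 57.8%.
Rounded: 57.80%.

57.80%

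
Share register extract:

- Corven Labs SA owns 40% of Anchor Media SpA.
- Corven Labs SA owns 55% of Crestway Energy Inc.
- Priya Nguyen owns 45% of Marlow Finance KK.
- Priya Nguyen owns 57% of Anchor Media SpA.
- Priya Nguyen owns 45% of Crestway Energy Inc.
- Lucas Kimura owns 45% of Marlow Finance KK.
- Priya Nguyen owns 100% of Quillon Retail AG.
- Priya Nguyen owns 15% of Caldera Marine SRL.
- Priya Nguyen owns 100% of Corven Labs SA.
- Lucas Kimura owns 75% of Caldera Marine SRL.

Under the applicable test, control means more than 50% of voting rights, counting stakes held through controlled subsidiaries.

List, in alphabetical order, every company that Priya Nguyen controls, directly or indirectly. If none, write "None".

Priya holds 100% of Corven, so Priya controls Corven.
Corven and Priya together hold 40% + 57% = 97% of Anchor, so Priya controls Anchor.
Corven and Priya together hold 55% + 45% = 100% of Crestway, so Priya controls Crestway.
Priya holds 100% of Quillon, so Priya controls Quillon.
No other company's threshold is met.

Anchor Media SpA, Corven Labs SA, Crestway Energy Inc, Quillon Retail AG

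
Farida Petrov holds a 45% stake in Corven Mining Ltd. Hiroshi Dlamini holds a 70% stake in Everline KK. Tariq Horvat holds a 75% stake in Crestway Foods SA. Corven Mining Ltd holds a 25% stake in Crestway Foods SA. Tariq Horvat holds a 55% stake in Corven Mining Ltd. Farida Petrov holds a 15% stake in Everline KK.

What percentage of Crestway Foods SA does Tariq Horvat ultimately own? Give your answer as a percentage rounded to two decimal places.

Tariq reaches Crestway along 2 paths.
Via Corven: 55% × 25% = 13.75%.
Direct stake: 75% = 75%.
Total: 13.75% + 75% = 88.75%.

88.75%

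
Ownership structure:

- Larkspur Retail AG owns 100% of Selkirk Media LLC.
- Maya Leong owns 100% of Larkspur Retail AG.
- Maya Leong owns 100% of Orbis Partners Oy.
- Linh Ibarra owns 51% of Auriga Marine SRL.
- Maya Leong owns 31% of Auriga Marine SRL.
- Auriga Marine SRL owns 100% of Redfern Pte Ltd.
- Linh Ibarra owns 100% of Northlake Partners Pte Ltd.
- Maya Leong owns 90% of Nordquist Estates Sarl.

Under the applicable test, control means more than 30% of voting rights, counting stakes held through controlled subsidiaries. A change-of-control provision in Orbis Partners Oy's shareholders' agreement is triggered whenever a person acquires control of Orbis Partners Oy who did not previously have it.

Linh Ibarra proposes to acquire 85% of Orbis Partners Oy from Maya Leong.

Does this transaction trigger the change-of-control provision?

Yes

The purchase adds only to Linh's holdings (Maya's stake shrinks), so Linh is the only person who could newly come to control Orbis.
Linh holds 51% of Auriga, so Linh controls Auriga.
Auriga holds 100% of Redfern, so Linh controls Redfern.
Linh holds 100% of Northlake, so Linh controls Northlake.
Neither Linh nor any entity Linh controls holds any voting interest in Orbis.
So before the transaction, Linh does not control Orbis.
After the purchase, Linh holds 85% of Orbis directly, and Maya's stake falls to 15%.
Linh holds 85% of Orbis, so Linh controls Orbis.
Linh did not control Orbis before and does after, so the clause is triggered.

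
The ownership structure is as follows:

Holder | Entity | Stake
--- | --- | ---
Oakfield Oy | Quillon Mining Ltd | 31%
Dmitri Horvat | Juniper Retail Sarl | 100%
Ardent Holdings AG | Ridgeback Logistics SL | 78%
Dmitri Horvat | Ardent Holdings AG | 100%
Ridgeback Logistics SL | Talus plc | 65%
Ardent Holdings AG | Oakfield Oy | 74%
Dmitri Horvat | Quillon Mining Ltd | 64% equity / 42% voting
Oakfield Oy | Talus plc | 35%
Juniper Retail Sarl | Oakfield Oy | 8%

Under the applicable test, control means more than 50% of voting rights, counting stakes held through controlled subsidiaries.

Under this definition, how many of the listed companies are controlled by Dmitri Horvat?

6

Dmitri holds 100% of Juniper, so Dmitri controls Juniper.
Dmitri holds 100% of Ardent, so Dmitri controls Ardent.
Ardent and Juniper together hold 74% + 8% = 82% of Oakfield, so Dmitri controls Oakfield.
Oakfield and Dmitri together hold 31% + 42% = 73% of Quillon, so Dmitri controls Quillon.
Ardent holds 78% of Ridgeback, so Dmitri controls Ridgeback.
Oakfield and Ridgeback together hold 35% + 65% = 100% of Talus, so Dmitri controls Talus.
Dmitri controls 6 companies.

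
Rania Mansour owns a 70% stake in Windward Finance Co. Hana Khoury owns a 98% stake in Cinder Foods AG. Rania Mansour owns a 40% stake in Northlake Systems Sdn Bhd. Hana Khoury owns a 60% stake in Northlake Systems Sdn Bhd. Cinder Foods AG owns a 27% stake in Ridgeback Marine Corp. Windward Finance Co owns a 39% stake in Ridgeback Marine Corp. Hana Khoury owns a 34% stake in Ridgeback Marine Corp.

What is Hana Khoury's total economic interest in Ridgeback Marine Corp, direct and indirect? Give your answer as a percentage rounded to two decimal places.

60.46%

Hana reaches Ridgeback along 2 paths.
Direct stake: 34% = 34%.
Via Cinder: 98% × 27% = 26.46%.
Total: 34% + 26.46% = 60.46%.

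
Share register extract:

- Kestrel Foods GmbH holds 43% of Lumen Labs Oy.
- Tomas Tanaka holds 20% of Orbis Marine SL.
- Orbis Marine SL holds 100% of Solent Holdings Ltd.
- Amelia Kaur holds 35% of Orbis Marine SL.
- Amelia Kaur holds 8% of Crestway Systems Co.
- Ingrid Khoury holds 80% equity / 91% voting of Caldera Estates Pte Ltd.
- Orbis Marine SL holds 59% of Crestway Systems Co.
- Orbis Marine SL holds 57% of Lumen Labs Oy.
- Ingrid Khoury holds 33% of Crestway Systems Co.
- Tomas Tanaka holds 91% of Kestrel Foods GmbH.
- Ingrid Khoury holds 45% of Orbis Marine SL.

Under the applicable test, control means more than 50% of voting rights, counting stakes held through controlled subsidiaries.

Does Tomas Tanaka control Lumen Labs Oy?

Tomas holds 91% of Kestrel, so Tomas controls Kestrel.
In Lumen, Tomas's side holds only 43%, not > 50%.
So Tomas does not control Lumen.

No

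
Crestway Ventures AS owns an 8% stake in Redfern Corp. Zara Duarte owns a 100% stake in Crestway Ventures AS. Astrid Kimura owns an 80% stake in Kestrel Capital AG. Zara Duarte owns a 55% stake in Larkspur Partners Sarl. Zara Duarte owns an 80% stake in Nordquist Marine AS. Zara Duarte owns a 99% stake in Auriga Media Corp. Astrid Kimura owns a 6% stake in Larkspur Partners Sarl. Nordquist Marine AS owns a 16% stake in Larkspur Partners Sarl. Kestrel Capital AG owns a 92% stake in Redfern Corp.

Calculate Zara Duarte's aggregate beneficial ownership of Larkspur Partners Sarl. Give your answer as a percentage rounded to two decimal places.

Zara reaches Larkspur along 2 paths.
Direct stake: 55% = 55%.
Via Nordquist: 80% × 16% = 12.8%.
Total: 55% + 12.8% = 67.8%.
Rounded: 67.80%.

67.80%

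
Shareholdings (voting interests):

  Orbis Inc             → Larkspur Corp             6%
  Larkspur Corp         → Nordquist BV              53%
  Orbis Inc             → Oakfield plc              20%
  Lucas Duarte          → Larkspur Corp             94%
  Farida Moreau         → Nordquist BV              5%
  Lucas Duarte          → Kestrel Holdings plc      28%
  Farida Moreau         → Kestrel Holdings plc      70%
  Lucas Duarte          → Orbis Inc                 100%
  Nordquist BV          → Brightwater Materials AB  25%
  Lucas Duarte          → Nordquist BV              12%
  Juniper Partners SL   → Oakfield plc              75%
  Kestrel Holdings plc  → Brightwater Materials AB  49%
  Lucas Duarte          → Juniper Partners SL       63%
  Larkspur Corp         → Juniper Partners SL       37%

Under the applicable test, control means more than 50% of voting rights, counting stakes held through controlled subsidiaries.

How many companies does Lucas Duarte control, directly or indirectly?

Lucas holds 100% of Orbis, so Lucas controls Orbis.
Orbis and Lucas together hold 6% + 94% = 100% of Larkspur, so Lucas controls Larkspur.
Lucas and Larkspur together hold 63% + 37% = 100% of Juniper, so Lucas controls Juniper.
Larkspur and Lucas together hold 53% + 12% = 65% of Nordquist, so Lucas controls Nordquist.
Juniper and Orbis together hold 75% + 20% = 95% of Oakfield, so Lucas controls Oakfield.
No other company's threshold is met.
Lucas controls 5 companies.

5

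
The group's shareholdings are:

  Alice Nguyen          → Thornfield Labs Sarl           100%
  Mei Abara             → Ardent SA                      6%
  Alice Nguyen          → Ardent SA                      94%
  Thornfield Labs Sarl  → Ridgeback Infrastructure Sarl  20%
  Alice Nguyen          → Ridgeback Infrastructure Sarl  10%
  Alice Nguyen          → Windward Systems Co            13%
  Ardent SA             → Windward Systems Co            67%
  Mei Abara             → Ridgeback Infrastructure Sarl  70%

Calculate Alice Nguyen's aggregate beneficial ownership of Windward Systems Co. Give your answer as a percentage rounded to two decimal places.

Alice reaches Windward along 2 paths.
Direct stake: 13% = 13%.
Via Ardent: 94% × 67% = 62.98%.
Total: 13% + 62.98% = 75.98%.

75.98%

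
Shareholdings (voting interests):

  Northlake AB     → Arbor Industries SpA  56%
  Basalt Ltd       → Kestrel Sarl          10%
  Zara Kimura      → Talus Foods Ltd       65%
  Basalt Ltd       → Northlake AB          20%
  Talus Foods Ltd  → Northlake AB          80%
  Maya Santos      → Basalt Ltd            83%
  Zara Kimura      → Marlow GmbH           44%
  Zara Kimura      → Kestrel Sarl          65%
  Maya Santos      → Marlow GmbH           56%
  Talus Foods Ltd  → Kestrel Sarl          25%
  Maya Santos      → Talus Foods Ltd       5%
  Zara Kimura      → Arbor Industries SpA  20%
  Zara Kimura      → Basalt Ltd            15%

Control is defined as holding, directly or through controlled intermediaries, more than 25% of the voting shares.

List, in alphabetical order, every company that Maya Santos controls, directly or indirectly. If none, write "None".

Maya holds 56% of Marlow, so Maya controls Marlow.
Maya holds 83% of Basalt, so Maya controls Basalt.
No other company's threshold is met.

Basalt Ltd, Marlow GmbH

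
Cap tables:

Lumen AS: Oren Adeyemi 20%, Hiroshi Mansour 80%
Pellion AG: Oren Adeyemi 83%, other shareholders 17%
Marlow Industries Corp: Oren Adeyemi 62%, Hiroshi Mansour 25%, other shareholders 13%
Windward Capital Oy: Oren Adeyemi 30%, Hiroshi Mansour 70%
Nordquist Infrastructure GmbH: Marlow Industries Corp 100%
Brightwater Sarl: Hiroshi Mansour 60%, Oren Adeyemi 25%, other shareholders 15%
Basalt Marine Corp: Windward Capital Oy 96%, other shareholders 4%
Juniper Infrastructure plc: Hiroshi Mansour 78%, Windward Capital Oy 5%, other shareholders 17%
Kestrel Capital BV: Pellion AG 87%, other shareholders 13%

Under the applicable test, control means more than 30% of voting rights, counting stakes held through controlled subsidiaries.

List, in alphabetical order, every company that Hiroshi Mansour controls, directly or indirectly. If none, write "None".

Basalt Marine Corp, Brightwater Sarl, Juniper Infrastructure plc, Lumen AS, Windward Capital Oy

Hiroshi holds 80% of Lumen, so Hiroshi controls Lumen.
Hiroshi holds 70% of Windward, so Hiroshi controls Windward.
Hiroshi holds 60% of Brightwater, so Hiroshi controls Brightwater.
Windward holds 96% of Basalt, so Hiroshi controls Basalt.
Hiroshi and Windward together hold 78% + 5% = 83% of Juniper, so Hiroshi controls Juniper.
No other company's threshold is met.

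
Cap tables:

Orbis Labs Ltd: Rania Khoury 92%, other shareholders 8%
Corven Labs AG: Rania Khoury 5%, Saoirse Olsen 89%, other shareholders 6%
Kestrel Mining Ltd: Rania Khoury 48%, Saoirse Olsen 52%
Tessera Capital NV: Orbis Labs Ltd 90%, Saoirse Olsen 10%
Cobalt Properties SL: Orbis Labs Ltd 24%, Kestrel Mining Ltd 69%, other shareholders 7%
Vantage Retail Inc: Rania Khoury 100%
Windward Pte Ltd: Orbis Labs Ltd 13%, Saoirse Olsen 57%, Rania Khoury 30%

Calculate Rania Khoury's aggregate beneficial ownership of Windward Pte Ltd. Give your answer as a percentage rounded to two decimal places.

41.96%

Rania reaches Windward along 2 paths.
Via Orbis: 92% × 13% = 11.96%.
Direct stake: 30% = 30%.
Total: 11.96% + 30% = 41.96%.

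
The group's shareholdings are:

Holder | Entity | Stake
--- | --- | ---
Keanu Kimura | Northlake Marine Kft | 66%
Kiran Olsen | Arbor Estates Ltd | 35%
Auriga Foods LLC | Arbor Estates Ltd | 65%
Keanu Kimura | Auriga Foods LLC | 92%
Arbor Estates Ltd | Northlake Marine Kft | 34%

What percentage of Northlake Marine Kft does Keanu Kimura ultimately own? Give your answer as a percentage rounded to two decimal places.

86.33%

Keanu reaches Northlake along 2 paths.
Via Auriga → Arbor: 92% × 65% × 34% = 20.332%.
Direct stake: 66% = 66%.
Total: 20.332% + 66% = 86.332%.
Rounded: 86.33%.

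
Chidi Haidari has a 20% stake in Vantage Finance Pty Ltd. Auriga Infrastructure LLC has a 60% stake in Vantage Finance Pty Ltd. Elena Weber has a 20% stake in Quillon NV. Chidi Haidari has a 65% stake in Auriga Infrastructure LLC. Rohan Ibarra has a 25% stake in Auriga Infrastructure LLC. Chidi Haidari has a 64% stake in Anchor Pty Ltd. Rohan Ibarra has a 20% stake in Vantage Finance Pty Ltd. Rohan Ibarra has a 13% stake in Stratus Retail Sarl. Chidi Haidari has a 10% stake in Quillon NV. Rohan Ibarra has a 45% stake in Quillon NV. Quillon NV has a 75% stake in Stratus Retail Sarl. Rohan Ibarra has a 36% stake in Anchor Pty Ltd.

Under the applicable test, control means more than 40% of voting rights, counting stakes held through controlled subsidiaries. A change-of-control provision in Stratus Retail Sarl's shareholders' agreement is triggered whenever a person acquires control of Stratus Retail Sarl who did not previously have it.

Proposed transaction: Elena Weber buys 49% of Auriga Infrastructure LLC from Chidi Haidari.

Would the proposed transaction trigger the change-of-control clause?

The purchase adds only to Elena's holdings (Chidi's stake shrinks), so Elena is the only person who could newly come to control Stratus.
Elena's largest direct stake is 20% in Quillon, which does not meet the threshold, so Elena controls no company.
Neither Elena nor any entity Elena controls holds any voting interest in Stratus.
So before the transaction, Elena does not control Stratus.
After the purchase, Elena holds 49% of Auriga directly, and Chidi's stake falls to 16%.
Elena holds 49% of Auriga, so Elena controls Auriga.
Auriga holds 60% of Vantage, so Elena controls Vantage.
After the transaction, neither Elena nor any entity Elena controls holds a voting interest in Stratus, so Elena still does not control it.
No new person acquires control, so the clause is not triggered.

No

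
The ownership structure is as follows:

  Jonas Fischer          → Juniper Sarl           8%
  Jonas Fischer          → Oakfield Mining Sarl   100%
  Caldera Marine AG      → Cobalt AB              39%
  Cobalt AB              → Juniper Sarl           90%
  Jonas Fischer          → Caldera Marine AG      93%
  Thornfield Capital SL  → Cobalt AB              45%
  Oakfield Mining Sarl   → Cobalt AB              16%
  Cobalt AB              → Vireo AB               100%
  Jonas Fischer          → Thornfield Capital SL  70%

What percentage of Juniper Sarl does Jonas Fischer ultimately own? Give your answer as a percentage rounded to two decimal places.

83.39%

Jonas reaches Juniper along 4 paths.
Direct stake: 8% = 8%.
Via Thornfield → Cobalt: 70% × 45% × 90% = 28.35%.
Via Caldera → Cobalt: 93% × 39% × 90% = 32.643%.
Via Oakfield → Cobalt: 100% × 16% × 90% = 14.4%.
Total: 8% + 28.35% + 32.643% + 14.4% = 83.393%.
Rounded: 83.39%.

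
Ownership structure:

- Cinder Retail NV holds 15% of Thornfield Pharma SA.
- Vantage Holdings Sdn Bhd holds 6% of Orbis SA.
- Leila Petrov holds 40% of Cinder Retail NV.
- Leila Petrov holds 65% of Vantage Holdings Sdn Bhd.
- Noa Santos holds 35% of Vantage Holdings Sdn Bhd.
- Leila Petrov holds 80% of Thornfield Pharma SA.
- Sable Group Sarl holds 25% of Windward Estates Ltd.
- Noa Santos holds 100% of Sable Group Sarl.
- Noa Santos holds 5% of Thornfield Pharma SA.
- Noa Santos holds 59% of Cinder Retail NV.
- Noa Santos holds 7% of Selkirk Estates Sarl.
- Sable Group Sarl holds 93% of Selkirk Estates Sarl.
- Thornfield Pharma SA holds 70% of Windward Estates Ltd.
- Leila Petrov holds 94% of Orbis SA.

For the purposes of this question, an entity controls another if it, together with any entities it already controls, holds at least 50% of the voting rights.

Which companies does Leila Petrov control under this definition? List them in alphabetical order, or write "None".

Orbis SA, Thornfield Pharma SA, Vantage Holdings Sdn Bhd, Windward Estates Ltd

Leila holds 65% of Vantage, so Leila controls Vantage.
Leila and Vantage together hold 94% + 6% = 100% of Orbis, so Leila controls Orbis.
Leila holds 80% of Thornfield, so Leila controls Thornfield.
Thornfield holds 70% of Windward, so Leila controls Windward.
No other company's threshold is met.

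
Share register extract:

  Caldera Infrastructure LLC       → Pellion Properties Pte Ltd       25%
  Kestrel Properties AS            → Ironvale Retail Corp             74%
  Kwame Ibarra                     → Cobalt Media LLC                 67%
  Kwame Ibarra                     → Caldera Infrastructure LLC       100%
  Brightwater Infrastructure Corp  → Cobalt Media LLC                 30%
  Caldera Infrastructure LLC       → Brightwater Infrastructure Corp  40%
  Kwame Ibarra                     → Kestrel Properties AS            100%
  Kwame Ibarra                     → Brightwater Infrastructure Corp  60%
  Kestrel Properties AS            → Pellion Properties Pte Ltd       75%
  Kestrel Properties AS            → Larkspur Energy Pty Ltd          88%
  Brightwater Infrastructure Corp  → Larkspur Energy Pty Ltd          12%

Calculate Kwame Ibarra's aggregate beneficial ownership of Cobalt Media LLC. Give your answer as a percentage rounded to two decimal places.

Kwame reaches Cobalt along 3 paths.
Direct stake: 67% = 67%.
Via Caldera → Brightwater: 100% × 40% × 30% = 12%.
Via Brightwater: 60% × 30% = 18%.
Total: 67% + 12% + 18% = 97%.
Rounded: 97.00%.

97.00%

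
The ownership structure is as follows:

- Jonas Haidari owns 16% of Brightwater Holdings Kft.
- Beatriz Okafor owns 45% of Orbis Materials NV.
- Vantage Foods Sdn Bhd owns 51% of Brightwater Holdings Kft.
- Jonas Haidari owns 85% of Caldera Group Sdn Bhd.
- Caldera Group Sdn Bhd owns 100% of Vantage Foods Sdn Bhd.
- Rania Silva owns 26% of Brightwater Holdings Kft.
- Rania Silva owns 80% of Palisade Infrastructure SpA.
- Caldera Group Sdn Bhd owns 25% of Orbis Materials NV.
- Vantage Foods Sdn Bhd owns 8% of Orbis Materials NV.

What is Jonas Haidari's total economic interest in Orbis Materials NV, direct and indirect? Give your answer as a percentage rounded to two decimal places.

Jonas reaches Orbis along 2 paths.
Via Caldera: 85% × 25% = 21.25%.
Via Caldera → Vantage: 85% × 100% × 8% = 6.8%.
Total: 21.25% + 6.8% = 28.05%.

28.05%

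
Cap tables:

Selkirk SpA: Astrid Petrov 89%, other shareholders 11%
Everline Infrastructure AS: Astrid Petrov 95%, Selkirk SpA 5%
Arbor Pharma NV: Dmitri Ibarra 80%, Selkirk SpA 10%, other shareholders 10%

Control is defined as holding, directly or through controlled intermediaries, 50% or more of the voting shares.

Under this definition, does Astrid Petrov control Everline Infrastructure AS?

Astrid holds 89% of Selkirk, so Astrid controls Selkirk.
Astrid and Selkirk together hold 95% + 5% = 100% of Everline, so Astrid controls Everline.

Yes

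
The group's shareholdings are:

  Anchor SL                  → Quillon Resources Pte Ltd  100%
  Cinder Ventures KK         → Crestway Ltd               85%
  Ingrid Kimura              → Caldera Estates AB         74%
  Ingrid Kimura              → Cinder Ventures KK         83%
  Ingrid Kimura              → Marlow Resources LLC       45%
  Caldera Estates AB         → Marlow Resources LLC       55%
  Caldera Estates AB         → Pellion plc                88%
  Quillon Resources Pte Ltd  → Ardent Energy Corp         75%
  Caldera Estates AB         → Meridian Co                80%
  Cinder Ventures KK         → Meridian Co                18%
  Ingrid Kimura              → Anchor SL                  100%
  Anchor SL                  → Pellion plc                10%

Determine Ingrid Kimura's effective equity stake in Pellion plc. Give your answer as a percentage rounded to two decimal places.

Ingrid reaches Pellion along 2 paths.
Via Caldera: 74% × 88% = 65.12%.
Via Anchor: 100% × 10% = 10%.
Total: 65.12% + 10% = 75.12%.

75.12%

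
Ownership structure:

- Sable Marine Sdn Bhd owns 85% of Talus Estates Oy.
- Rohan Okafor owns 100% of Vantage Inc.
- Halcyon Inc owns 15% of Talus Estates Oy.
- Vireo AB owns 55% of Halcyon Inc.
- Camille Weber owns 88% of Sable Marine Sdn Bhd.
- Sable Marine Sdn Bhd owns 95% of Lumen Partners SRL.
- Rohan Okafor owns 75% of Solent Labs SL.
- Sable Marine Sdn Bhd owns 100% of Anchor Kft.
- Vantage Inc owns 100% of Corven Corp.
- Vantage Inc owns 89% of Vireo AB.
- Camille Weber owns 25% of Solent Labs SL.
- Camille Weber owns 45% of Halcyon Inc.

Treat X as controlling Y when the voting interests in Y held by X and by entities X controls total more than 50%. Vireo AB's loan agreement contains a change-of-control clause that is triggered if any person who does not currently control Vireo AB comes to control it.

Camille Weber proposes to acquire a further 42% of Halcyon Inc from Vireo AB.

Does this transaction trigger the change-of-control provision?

The purchase adds only to Camille's holdings (Vireo's stake shrinks), so Camille is the only person who could newly come to control Vireo.
Camille holds 88% of Sable, so Camille controls Sable.
Sable holds 100% of Anchor, so Camille controls Anchor.
Sable holds 95% of Lumen, so Camille controls Lumen.
Sable holds 85% of Talus, so Camille controls Talus.
Neither Camille nor any entity Camille controls holds any voting interest in Vireo.
So before the transaction, Camille does not control Vireo.
After the purchase, Camille's direct stake in Halcyon rises to 45% + 42% = 87%, and Vireo's stake falls to 13%.
Camille holds 87% of Halcyon, so Camille controls Halcyon.
Sable and Halcyon together hold 85% + 15% = 100% of Talus, so Camille controls Talus.
After the transaction, neither Camille nor any entity Camille controls holds a voting interest in Vireo, so Camille still does not control it.
No new person acquires control, so the clause is not triggered.

No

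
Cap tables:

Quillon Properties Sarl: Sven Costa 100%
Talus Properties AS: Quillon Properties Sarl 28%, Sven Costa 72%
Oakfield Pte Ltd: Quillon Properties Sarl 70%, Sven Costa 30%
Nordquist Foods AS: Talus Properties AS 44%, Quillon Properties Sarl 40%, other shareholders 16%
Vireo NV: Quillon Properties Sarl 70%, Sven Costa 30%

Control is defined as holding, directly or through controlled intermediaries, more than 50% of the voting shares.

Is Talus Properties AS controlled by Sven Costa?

Sven holds 100% of Quillon, so Sven controls Quillon.
Quillon and Sven together hold 28% + 72% = 100% of Talus, so Sven controls Talus.

Yes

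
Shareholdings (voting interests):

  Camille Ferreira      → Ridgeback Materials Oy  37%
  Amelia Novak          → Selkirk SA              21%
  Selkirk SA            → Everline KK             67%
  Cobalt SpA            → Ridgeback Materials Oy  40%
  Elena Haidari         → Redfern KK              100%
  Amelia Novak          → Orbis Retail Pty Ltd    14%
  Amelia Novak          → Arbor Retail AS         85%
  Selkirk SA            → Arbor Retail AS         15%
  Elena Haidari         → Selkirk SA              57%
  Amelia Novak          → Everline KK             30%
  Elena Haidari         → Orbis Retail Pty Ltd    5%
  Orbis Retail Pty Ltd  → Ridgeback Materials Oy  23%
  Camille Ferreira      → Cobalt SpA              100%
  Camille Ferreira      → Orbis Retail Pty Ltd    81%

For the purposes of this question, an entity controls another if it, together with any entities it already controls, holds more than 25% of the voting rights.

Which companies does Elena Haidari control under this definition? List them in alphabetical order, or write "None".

Elena holds 57% of Selkirk, so Elena controls Selkirk.
Elena holds 100% of Redfern, so Elena controls Redfern.
Selkirk holds 67% of Everline, so Elena controls Everline.
No other company's threshold is met.

Everline KK, Redfern KK, Selkirk SA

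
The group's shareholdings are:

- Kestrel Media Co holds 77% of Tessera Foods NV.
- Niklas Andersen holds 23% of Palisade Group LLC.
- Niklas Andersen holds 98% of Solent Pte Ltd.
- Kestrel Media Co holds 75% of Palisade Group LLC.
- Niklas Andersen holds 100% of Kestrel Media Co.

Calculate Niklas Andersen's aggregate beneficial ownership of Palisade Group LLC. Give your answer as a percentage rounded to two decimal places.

98.00%

Niklas reaches Palisade along 2 paths.
Via Kestrel: 100% × 75% = 75%.
Direct stake: 23% = 23%.
Total: 75% + 23% = 98%.
Rounded: 98.00%.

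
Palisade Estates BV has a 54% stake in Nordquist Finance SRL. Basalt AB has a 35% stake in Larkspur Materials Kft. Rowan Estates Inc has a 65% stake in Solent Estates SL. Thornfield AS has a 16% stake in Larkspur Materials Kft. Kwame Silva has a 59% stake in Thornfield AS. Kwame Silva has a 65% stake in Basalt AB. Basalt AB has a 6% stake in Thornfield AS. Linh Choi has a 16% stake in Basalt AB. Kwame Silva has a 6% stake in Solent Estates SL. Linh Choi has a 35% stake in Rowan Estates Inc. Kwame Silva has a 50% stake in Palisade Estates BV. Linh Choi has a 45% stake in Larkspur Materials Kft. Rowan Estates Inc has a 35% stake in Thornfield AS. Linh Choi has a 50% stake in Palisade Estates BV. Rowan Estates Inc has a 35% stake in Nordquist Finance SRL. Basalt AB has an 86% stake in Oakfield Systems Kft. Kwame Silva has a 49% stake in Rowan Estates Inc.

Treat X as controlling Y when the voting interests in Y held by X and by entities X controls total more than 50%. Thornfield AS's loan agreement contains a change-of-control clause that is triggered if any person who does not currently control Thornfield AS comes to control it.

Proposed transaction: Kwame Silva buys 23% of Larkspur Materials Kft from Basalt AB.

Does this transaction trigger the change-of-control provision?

The purchase adds only to Kwame's holdings (Basalt's stake shrinks), so Kwame is the only person who could newly come to control Thornfield.
Kwame holds 65% of Basalt, so Kwame controls Basalt.
Kwame and Basalt together hold 59% + 6% = 65% of Thornfield, so Kwame controls Thornfield.
So Kwame already controls Thornfield before the transaction.
After the purchase, Kwame holds 23% of Larkspur directly, and Basalt's stake falls to 12%.
Kwame controlled Thornfield already, so this is not a new person acquiring control; every other person's position is unchanged or reduced.
No new person acquires control, so the clause is not triggered.

No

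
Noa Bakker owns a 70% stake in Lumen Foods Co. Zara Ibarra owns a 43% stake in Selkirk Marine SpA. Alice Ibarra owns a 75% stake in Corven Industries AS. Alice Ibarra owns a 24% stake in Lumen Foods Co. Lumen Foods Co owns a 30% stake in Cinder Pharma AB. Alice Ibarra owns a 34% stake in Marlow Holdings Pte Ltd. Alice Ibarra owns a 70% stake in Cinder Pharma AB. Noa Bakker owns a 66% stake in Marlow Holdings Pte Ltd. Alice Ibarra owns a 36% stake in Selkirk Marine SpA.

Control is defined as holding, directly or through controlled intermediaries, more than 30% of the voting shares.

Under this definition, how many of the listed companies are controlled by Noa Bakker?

2

Noa holds 70% of Lumen, so Noa controls Lumen.
Noa holds 66% of Marlow, so Noa controls Marlow.
No other company's threshold is met.
Noa controls 2 companies.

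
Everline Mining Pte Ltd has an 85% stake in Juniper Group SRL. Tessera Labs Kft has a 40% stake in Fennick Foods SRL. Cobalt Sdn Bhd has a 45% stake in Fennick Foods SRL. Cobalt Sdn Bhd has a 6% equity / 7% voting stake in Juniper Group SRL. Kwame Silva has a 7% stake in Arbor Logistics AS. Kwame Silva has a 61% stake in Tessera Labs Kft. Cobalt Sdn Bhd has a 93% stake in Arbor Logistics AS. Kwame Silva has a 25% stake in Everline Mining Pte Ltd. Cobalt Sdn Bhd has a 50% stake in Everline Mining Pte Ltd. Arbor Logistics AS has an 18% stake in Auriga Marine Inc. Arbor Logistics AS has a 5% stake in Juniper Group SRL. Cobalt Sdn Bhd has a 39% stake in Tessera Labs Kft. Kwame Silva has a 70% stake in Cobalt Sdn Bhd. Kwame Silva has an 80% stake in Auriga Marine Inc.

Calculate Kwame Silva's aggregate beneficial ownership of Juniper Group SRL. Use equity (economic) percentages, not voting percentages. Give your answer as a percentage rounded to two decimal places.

Kwame reaches Juniper along 5 paths.
Via Cobalt: 70% × 6% = 4.2%.
Via Arbor: 7% × 5% = 0.35%.
Via Cobalt → Arbor: 70% × 93% × 5% = 3.255%.
Via Cobalt → Everline: 70% × 50% × 85% = 29.75%.
Via Everline: 25% × 85% = 21.25%.
Total: 4.2% + 0.35% + 3.255% + 29.75% + 21.25% = 58.805%.
Rounded: 58.81%.

58.81%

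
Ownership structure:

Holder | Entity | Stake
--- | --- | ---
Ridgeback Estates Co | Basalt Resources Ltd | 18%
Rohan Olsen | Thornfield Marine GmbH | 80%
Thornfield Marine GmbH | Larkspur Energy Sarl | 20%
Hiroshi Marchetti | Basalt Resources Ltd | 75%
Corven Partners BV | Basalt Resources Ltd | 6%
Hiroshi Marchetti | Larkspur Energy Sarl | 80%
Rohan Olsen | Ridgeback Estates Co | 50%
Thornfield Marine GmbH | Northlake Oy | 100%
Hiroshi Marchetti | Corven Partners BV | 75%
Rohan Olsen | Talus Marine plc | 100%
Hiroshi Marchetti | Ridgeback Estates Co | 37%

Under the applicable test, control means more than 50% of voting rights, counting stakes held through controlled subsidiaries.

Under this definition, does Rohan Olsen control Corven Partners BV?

No

Rohan holds 80% of Thornfield, so Rohan controls Thornfield.
Rohan holds 100% of Talus, so Rohan controls Talus.
Thornfield holds 100% of Northlake, so Rohan controls Northlake.
Neither Rohan nor any entity Rohan controls holds any voting interest in Corven.
So Rohan does not control Corven.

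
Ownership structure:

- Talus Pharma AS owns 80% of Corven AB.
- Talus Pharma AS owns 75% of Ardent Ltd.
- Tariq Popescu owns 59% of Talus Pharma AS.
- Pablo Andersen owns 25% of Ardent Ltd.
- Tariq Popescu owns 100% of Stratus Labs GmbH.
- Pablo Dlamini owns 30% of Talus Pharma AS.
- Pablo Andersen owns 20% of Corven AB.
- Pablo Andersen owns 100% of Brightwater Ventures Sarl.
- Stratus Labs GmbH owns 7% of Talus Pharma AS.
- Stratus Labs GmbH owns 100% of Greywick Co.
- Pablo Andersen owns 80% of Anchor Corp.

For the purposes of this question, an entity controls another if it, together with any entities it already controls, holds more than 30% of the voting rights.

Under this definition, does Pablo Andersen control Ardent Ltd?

No

Pablo Andersen holds 100% of Brightwater, so Pablo Andersen controls Brightwater.
Pablo Andersen holds 80% of Anchor, so Pablo Andersen controls Anchor.
In Ardent, Pablo Andersen's side holds only 25%, not > 30%.
So Pablo Andersen does not control Ardent.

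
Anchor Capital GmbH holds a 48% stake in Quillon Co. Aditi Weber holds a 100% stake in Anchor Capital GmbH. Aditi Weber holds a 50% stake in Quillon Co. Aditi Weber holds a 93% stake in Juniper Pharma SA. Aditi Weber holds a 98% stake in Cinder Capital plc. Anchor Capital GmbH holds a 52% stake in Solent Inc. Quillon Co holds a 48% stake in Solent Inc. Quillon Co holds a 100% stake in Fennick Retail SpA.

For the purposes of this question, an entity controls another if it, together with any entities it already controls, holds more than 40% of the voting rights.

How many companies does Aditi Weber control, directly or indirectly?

Aditi holds 100% of Anchor, so Aditi controls Anchor.
Aditi holds 93% of Juniper, so Aditi controls Juniper.
Aditi holds 98% of Cinder, so Aditi controls Cinder.
Aditi and Anchor together hold 50% + 48% = 98% of Quillon, so Aditi controls Quillon.
Quillon holds 100% of Fennick, so Aditi controls Fennick.
Quillon and Anchor together hold 48% + 52% = 100% of Solent, so Aditi controls Solent.
Aditi controls 6 companies.

6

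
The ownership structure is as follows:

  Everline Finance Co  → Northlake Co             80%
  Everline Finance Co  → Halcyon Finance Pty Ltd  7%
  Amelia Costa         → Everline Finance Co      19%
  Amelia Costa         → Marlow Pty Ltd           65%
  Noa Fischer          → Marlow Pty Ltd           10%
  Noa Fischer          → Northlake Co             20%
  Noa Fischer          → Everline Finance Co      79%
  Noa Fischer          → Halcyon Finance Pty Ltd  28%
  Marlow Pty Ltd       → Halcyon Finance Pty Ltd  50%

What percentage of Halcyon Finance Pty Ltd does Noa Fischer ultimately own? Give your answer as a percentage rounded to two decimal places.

Noa reaches Halcyon along 3 paths.
Via Marlow: 10% × 50% = 5%.
Direct stake: 28% = 28%.
Via Everline: 79% × 7% = 5.53%.
Total: 5% + 28% + 5.53% = 38.53%.

38.53%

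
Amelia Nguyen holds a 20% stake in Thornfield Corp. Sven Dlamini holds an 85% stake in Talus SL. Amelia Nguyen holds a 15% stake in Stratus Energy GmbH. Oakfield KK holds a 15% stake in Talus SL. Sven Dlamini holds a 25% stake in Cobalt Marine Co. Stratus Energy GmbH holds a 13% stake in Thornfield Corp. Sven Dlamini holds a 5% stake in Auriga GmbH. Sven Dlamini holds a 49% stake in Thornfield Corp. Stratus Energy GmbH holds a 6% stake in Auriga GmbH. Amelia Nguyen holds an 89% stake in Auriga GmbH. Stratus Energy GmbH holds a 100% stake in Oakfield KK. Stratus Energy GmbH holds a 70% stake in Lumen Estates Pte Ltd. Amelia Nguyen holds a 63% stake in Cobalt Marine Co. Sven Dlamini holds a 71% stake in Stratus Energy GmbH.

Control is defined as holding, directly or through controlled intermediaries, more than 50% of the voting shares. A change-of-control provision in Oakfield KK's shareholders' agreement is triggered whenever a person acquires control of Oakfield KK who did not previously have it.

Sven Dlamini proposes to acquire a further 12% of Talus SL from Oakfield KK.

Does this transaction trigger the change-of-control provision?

No

The purchase adds only to Sven's holdings (Oakfield's stake shrinks), so Sven is the only person who could newly come to control Oakfield.
Sven holds 71% of Stratus, so Sven controls Stratus.
Stratus holds 100% of Oakfield, so Sven controls Oakfield.
So Sven already controls Oakfield before the transaction.
After the purchase, Sven's direct stake in Talus rises to 85% + 12% = 97%, and Oakfield's stake falls to 3%.
Sven controlled Oakfield already, so this is not a new person acquiring control; every other person's position is unchanged or reduced.
No new person acquires control, so the clause is not triggered.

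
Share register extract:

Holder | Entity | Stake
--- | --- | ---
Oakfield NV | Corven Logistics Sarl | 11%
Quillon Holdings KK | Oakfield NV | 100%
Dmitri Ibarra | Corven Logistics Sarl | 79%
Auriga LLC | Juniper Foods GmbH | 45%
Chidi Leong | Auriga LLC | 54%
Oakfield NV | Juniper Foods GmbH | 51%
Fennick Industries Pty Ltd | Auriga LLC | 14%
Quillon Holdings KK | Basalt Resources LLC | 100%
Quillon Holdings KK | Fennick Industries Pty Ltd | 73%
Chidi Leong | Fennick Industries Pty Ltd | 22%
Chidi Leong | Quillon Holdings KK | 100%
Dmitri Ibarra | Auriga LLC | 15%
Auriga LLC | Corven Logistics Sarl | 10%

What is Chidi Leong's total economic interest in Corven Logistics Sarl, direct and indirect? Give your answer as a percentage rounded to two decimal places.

17.73%

Chidi reaches Corven along 4 paths.
Via Quillon → Oakfield: 100% × 100% × 11% = 11%.
Via Fennick → Auriga: 22% × 14% × 10% = 0.308%.
Via Quillon → Fennick → Auriga: 100% × 73% × 14% × 10% = 1.022%.
Via Auriga: 54% × 10% = 5.4%.
Total: 11% + 0.308% + 1.022% + 5.4% = 17.73%.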